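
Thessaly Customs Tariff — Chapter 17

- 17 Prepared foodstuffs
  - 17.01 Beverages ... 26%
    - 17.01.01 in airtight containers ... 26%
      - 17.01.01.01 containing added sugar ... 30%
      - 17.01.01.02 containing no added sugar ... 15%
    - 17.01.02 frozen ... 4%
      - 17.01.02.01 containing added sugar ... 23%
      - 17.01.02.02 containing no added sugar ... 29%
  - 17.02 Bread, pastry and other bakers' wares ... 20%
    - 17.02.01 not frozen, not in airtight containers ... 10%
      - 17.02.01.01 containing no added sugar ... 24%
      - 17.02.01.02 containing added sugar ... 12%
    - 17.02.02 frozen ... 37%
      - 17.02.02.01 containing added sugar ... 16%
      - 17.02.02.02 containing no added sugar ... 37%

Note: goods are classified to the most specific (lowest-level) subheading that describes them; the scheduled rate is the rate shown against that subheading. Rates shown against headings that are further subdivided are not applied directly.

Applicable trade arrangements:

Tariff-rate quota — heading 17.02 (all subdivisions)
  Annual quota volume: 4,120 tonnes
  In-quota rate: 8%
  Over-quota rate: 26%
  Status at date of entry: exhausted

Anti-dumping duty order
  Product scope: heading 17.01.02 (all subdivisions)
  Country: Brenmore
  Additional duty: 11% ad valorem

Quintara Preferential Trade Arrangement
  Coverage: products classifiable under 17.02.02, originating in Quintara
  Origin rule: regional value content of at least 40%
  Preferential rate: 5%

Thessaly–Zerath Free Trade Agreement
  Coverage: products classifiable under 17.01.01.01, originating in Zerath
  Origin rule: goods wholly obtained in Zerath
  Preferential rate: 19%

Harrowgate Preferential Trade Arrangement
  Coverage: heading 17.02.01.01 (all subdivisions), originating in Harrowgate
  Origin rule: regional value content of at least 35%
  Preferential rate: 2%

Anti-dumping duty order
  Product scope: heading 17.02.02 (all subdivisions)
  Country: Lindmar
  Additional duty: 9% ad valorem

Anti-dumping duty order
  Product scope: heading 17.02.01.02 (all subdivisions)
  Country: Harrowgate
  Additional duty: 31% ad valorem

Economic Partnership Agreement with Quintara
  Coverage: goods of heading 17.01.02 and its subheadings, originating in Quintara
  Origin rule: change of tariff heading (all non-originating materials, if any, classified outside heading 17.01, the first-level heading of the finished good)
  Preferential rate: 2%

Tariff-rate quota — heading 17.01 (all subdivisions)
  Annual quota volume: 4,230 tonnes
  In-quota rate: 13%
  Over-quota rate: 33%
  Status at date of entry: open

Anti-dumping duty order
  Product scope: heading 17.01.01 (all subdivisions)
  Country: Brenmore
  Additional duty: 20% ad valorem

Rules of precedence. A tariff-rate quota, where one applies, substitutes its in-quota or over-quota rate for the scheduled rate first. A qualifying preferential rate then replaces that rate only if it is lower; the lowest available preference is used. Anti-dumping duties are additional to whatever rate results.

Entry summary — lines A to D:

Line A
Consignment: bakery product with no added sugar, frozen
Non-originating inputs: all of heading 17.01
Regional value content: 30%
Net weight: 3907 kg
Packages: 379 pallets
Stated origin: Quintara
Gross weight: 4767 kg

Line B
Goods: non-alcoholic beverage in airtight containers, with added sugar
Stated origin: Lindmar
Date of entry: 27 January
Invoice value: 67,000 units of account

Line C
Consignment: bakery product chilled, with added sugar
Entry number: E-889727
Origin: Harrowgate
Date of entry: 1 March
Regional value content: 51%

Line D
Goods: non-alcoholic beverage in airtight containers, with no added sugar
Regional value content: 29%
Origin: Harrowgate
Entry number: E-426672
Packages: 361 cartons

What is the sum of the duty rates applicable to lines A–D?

109%

Line A: bakery product → 17.02; frozen → 17.02.02; with no added sugar → 17.02.02.02. Scheduled 37%. quota on 17.02 exhausted → over-quota 26%; Quintara agreement on 17.02.02: RVC < 40%; Quintara agreement on 17.01.02: 17.02.02.02 not covered. → 26%.
Line B: non-alcoholic beverage → 17.01; in airtight containers → 17.01.01; with added sugar → 17.01.01.01. Scheduled 30%. quota on 17.01 open → in-quota 13%. → 13%.
Line C: bakery product → 17.02; chilled → 17.02.01; with added sugar → 17.02.01.02. Scheduled 12%. quota on 17.02 exhausted → over-quota 26%; Harrowgate agreement on 17.02.01.01: 17.02.01.02 not covered; anti-dumping (Harrowgate, 17.02.01.02): +31%; total 26% + 31% = 57%. → 57%.
Line D: non-alcoholic beverage → 17.01; in airtight containers → 17.01.01; with no added sugar → 17.01.01.02. Scheduled 15%. quota on 17.01 open → in-quota 13%; Harrowgate agreement on 17.02.01.01: 17.01.01.02 not covered. → 13%.
Sum: 26% + 13% + 57% + 13% = 109%.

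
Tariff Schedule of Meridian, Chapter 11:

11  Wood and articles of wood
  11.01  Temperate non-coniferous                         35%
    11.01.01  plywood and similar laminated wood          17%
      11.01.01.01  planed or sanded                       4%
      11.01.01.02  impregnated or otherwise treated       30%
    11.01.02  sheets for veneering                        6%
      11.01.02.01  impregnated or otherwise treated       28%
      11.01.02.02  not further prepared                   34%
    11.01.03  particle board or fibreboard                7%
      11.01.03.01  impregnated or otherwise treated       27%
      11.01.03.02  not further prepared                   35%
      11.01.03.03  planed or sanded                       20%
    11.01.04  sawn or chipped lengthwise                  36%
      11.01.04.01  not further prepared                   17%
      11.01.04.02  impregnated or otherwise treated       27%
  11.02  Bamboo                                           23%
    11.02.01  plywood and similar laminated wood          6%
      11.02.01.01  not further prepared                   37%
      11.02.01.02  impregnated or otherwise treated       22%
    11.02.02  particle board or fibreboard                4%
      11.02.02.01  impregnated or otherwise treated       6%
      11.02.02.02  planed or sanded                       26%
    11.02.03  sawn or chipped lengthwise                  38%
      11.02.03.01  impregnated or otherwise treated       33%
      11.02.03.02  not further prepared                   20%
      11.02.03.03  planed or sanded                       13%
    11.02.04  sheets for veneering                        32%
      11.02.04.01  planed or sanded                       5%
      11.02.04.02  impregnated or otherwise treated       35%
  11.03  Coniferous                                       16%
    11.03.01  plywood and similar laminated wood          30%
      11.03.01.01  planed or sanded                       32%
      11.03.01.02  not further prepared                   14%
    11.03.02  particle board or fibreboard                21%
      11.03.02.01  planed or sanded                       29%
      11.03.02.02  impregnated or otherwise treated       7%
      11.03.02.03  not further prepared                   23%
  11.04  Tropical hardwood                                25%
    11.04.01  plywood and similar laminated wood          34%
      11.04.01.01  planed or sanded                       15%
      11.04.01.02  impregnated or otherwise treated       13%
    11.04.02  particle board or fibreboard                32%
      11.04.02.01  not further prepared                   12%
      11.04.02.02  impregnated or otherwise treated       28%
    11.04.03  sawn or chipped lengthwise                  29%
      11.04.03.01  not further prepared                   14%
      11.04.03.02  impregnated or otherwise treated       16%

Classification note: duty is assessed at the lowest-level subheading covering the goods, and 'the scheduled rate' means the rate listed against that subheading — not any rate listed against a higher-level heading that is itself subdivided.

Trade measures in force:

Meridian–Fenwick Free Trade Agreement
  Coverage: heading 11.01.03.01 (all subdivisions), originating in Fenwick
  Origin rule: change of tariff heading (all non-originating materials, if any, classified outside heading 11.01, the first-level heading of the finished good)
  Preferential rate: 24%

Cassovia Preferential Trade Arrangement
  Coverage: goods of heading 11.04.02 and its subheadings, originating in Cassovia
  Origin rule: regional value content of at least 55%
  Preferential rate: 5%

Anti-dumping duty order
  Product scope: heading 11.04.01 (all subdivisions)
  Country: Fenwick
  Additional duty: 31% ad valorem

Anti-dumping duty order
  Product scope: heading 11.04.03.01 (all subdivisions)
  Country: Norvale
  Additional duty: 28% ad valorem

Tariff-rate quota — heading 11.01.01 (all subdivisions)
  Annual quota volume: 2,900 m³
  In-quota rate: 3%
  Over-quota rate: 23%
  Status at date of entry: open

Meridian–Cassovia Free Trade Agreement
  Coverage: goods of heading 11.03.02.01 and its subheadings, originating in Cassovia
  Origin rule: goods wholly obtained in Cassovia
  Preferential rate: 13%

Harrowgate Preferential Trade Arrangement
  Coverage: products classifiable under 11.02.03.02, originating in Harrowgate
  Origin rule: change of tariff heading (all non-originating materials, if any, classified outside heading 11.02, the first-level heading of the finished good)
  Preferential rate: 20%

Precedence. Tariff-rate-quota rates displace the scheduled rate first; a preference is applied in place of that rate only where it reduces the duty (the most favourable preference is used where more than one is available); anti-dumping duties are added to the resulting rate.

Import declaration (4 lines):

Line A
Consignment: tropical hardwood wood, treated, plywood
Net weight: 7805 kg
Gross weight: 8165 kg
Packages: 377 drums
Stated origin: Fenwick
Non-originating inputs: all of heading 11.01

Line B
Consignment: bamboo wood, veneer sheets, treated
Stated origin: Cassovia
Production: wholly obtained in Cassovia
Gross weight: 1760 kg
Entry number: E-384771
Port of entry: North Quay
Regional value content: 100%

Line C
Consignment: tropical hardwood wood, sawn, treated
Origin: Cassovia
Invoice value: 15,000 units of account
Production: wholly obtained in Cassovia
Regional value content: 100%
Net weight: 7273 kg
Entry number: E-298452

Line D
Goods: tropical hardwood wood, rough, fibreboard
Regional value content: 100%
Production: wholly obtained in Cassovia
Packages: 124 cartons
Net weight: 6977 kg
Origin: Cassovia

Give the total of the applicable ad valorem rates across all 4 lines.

100%

Line A: tropical hardwood → 11.04; plywood → 11.04.01; treated → 11.04.01.02. Scheduled 13%. Fenwick agreement on 11.01.03.01: 11.04.01.02 not covered; anti-dumping (Fenwick, 11.04.01): +31%; total 13% + 31% = 44%. → 44%.
Line B: bamboo → 11.02; veneer sheets → 11.02.04; treated → 11.02.04.02. Scheduled 35%. Cassovia agreement on 11.04.02: 11.02.04.02 not covered; Cassovia agreement on 11.03.02.01: 11.02.04.02 not covered. → 35%.
Line C: tropical hardwood → 11.04; sawn → 11.04.03; treated → 11.04.03.02. Scheduled 16%. Cassovia agreement on 11.04.02: 11.04.03.02 not covered; Cassovia agreement on 11.03.02.01: 11.04.03.02 not covered. → 16%.
Line D: tropical hardwood → 11.04; fibreboard → 11.04.02; rough → 11.04.02.01. Scheduled 12%. Cassovia agreement on 11.04.02: RVC ≥ 55% → 5% available; Cassovia agreement on 11.03.02.01: 11.04.02.01 not covered; preferential 5%. → 5%.
Sum: 44% + 35% + 16% + 5% = 100%.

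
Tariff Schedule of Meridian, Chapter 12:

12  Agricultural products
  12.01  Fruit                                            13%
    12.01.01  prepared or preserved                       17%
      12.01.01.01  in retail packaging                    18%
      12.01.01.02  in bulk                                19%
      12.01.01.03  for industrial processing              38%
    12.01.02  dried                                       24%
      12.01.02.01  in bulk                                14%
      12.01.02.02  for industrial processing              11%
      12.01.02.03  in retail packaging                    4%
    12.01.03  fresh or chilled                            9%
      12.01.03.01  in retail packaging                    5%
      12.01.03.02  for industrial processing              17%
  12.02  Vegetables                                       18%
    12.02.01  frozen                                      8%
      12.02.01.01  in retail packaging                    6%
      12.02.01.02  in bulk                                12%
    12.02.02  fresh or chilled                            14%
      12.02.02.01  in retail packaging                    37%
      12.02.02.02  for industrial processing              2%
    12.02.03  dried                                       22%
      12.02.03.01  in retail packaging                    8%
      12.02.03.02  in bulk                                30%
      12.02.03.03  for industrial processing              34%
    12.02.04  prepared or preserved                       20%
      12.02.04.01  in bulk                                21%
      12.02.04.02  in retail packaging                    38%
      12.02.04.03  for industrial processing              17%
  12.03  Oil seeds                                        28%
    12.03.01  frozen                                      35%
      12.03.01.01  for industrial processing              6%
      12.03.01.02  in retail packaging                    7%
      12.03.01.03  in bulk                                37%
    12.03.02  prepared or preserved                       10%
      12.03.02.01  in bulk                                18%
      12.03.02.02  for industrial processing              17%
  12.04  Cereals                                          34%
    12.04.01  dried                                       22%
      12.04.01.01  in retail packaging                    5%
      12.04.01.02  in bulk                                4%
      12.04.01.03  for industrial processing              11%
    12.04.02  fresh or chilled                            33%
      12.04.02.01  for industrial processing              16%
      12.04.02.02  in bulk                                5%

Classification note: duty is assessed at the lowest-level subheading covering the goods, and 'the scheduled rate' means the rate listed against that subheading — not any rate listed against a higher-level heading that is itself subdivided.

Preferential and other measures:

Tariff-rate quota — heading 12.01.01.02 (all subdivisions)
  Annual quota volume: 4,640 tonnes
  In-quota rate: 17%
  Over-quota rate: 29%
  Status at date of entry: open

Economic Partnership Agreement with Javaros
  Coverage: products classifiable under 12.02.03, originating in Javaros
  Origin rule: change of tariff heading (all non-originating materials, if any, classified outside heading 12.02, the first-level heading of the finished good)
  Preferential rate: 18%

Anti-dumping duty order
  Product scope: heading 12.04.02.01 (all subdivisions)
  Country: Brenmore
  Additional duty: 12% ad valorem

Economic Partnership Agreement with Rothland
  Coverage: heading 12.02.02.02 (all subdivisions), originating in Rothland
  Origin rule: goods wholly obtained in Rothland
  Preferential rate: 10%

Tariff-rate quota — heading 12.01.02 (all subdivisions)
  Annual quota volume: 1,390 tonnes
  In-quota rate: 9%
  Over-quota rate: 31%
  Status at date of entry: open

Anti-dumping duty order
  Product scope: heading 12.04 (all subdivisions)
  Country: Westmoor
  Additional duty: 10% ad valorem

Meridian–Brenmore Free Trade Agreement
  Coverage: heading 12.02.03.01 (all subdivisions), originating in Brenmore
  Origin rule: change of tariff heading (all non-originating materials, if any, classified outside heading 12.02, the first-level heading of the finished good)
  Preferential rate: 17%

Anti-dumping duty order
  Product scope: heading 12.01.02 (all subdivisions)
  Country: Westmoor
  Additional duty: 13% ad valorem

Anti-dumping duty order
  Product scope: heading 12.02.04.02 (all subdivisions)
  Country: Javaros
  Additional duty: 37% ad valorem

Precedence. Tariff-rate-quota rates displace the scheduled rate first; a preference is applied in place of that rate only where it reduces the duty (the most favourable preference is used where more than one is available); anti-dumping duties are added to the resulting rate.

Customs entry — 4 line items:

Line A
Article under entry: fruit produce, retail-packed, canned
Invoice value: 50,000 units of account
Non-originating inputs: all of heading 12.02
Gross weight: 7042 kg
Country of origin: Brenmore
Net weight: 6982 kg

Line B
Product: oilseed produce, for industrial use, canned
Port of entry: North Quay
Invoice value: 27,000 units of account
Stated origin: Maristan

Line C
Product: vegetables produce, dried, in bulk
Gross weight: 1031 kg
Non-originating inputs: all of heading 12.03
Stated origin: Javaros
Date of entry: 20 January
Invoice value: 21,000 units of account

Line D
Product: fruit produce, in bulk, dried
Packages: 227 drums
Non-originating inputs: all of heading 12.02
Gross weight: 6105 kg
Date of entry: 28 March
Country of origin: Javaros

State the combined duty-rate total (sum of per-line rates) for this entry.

Line A: fruit → 12.01; canned → 12.01.01; retail-packed → 12.01.01.01. Scheduled 18%. Brenmore agreement on 12.02.03.01: 12.01.01.01 not covered. → 18%.
Line B: oilseed → 12.03; canned → 12.03.02; for industrial use → 12.03.02.02. Scheduled 17%. No special measure applies. → 17%.
Line C: vegetables → 12.02; dried → 12.02.03; in bulk → 12.02.03.02. Scheduled 30%. Javaros agreement on 12.02.03: CTH met → 18% available; preferential 18%. → 18%.
Line D: fruit → 12.01; dried → 12.01.02; in bulk → 12.01.02.01. Scheduled 14%. quota on 12.01.02 open → in-quota 9%; Javaros agreement on 12.02.03: 12.01.02.01 not covered. → 9%.
Sum: 18% + 17% + 18% + 9% = 62%.

62%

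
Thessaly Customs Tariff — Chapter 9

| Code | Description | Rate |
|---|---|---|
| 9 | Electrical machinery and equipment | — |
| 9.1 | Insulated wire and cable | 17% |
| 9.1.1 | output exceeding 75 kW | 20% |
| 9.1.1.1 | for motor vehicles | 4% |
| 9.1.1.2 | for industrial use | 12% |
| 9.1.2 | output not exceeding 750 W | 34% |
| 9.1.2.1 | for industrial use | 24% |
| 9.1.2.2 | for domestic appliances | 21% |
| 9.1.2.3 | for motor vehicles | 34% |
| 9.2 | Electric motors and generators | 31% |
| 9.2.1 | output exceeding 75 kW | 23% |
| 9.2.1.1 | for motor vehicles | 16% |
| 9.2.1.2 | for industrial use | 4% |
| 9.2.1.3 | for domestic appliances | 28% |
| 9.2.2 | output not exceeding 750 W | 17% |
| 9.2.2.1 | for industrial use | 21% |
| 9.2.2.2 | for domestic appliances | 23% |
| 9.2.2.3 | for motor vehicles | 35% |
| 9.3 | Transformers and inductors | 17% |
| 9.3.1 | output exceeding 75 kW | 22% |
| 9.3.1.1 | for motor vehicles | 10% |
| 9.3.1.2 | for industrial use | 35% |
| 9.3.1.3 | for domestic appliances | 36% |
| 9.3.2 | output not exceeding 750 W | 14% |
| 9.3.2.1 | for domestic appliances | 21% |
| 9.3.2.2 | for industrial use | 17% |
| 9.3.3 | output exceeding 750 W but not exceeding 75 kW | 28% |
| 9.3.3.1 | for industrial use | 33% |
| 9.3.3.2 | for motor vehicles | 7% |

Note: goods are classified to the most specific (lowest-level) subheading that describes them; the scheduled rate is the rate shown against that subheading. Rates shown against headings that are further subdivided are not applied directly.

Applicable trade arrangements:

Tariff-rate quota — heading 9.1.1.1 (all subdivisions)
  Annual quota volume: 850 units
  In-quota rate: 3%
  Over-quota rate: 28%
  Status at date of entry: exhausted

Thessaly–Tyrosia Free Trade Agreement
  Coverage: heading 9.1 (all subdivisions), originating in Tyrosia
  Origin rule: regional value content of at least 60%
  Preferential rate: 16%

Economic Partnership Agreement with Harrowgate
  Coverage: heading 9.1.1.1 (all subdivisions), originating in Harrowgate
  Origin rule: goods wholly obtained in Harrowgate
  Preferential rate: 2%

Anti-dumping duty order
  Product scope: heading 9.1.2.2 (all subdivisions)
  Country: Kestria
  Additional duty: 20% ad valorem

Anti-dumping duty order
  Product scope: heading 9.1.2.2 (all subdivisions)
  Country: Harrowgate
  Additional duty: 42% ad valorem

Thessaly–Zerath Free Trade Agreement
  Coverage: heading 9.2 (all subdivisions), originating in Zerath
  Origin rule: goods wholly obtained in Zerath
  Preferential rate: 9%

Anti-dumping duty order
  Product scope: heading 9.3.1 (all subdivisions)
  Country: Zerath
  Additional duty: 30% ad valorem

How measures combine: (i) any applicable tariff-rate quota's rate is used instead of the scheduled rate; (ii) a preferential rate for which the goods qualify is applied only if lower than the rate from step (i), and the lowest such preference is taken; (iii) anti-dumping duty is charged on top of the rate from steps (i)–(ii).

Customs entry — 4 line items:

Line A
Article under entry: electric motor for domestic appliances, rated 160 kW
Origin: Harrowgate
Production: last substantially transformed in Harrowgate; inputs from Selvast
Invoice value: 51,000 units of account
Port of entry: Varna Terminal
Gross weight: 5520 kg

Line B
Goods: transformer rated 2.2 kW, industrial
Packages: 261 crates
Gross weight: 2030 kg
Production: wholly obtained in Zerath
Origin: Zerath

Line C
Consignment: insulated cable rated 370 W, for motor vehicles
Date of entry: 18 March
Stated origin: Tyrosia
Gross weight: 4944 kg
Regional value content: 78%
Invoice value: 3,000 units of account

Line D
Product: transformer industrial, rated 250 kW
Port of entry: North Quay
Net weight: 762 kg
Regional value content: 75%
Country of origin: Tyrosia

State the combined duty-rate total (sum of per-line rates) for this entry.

112%

Line A: electric motor → 9.2; rated 160 kW → 9.2.1; for domestic appliances → 9.2.1.3. Scheduled 28%. Harrowgate agreement on 9.1.1.1: 9.2.1.3 not covered. → 28%.
Line B: transformer → 9.3; rated 2.2 kW → 9.3.3; industrial → 9.3.3.1. Scheduled 33%. Zerath agreement on 9.2: 9.3.3.1 not covered. → 33%.
Line C: insulated cable → 9.1; rated 370 W → 9.1.2; for motor vehicles → 9.1.2.3. Scheduled 34%. Tyrosia agreement on 9.1: RVC ≥ 60% → 16% available; preferential 16%. → 16%.
Line D: transformer → 9.3; rated 250 kW → 9.3.1; industrial → 9.3.1.2. Scheduled 35%. Tyrosia agreement on 9.1: 9.3.1.2 not covered. → 35%.
Sum: 28% + 33% + 16% + 35% = 112%.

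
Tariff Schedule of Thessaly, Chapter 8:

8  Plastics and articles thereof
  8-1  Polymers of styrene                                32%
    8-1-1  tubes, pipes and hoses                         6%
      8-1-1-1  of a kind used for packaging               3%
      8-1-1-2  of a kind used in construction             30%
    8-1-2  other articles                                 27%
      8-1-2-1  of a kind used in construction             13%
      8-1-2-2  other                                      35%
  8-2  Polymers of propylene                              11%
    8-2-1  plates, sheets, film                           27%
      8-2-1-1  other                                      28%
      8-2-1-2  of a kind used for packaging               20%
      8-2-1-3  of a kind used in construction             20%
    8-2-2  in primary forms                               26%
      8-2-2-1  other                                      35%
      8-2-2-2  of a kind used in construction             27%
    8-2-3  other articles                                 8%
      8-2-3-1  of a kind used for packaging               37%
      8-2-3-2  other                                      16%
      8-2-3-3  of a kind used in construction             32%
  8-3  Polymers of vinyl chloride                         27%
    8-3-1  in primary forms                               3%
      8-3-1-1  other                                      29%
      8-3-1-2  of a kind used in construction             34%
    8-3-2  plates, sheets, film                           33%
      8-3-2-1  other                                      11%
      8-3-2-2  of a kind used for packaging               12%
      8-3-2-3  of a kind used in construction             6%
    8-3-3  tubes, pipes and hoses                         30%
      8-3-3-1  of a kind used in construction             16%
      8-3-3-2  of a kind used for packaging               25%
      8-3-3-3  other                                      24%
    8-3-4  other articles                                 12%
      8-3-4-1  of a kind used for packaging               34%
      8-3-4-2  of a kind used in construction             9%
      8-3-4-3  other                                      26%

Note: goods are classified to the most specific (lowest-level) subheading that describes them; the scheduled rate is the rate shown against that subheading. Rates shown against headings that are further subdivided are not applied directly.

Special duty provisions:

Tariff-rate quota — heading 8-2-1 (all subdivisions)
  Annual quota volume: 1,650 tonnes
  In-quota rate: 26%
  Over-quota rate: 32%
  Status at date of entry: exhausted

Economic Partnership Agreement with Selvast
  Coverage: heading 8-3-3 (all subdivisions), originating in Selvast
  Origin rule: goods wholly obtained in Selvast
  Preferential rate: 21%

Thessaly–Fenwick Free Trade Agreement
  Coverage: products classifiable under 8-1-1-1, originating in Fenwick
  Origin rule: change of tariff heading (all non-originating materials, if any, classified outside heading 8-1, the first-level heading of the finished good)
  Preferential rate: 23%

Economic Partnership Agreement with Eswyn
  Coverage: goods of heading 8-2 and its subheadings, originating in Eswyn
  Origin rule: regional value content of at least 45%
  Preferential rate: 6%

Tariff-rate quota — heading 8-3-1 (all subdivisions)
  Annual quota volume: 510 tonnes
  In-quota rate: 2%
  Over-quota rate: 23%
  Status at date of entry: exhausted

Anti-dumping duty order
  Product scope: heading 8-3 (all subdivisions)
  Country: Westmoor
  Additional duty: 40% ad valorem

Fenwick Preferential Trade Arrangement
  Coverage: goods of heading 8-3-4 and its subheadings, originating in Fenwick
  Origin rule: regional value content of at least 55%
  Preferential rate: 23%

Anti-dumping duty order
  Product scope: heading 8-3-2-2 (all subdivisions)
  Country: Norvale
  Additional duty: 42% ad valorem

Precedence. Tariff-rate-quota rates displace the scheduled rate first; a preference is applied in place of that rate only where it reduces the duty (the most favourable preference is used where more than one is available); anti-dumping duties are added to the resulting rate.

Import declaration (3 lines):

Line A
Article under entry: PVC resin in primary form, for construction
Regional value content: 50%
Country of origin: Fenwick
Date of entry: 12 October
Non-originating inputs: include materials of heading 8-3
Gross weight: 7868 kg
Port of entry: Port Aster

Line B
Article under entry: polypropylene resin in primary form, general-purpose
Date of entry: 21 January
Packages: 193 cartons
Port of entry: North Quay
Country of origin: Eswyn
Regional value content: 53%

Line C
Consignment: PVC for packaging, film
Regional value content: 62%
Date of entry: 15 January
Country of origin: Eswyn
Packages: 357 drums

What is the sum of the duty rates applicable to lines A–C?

41%

Line A: PVC → 8-3; resin in primary form → 8-3-1; for construction → 8-3-1-2. Scheduled 34%. quota on 8-3-1 exhausted → over-quota 23%; Fenwick agreement on 8-1-1-1: 8-3-1-2 not covered; Fenwick agreement on 8-3-4: 8-3-1-2 not covered. → 23%.
Line B: polypropylene → 8-2; resin in primary form → 8-2-2; general-purpose → 8-2-2-1. Scheduled 35%. Eswyn agreement on 8-2: RVC ≥ 45% → 6% available; preferential 6%. → 6%.
Line C: PVC → 8-3; film → 8-3-2; for packaging → 8-3-2-2. Scheduled 12%. Eswyn agreement on 8-2: 8-3-2-2 not covered. → 12%.
Sum: 23% + 6% + 12% = 41%.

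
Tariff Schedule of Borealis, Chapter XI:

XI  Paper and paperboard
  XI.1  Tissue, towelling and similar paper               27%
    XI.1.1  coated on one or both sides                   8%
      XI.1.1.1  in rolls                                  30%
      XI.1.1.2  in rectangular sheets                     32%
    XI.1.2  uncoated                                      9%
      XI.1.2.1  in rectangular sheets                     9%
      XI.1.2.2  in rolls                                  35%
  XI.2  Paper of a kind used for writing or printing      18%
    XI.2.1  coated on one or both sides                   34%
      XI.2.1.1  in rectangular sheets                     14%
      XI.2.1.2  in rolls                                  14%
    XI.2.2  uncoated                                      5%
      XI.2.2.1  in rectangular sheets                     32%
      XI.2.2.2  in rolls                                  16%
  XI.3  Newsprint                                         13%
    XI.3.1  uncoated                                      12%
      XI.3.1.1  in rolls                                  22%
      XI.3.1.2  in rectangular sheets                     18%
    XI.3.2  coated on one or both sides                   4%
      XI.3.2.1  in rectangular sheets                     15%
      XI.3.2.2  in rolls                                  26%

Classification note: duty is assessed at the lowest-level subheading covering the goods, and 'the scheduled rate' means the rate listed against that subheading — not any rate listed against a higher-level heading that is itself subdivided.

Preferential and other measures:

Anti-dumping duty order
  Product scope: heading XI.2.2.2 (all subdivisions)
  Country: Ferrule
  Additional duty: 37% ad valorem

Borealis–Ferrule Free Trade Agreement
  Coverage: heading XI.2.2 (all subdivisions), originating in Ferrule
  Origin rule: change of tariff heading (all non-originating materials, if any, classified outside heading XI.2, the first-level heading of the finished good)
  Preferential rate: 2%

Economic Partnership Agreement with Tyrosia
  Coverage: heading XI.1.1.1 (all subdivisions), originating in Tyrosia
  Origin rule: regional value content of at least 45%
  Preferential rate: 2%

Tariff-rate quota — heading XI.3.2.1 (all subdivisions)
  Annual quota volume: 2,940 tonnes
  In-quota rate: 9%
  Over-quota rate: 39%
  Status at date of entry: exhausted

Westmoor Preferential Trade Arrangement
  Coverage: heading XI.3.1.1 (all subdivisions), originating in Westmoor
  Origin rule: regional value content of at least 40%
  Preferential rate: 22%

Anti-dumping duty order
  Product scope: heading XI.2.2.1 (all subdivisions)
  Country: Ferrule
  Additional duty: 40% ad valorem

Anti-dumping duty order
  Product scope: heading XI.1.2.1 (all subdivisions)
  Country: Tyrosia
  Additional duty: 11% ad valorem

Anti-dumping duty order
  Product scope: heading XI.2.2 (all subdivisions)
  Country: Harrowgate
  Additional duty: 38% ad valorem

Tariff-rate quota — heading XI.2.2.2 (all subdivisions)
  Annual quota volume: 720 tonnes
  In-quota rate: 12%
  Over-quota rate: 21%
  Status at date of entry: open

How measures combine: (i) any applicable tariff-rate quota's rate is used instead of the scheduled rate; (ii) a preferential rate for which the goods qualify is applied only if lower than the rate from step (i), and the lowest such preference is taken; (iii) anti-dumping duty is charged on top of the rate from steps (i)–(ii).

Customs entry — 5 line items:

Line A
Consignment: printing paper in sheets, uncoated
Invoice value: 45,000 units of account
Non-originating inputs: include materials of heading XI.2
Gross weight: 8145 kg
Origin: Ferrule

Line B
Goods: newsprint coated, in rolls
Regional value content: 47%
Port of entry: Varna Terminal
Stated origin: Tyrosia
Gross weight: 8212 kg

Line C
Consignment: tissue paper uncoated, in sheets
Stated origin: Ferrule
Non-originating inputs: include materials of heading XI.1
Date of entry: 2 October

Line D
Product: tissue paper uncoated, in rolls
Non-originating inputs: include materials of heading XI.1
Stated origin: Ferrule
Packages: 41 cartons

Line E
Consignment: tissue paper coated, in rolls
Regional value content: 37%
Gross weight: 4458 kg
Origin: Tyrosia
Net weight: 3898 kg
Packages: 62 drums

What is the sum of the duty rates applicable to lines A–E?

172%

Line A: printing paper → XI.2; uncoated → XI.2.2; in sheets → XI.2.2.1. Scheduled 32%. Ferrule agreement on XI.2.2: CTH not met; anti-dumping (Ferrule, XI.2.2.1): +40%; total 32% + 40% = 72%. → 72%.
Line B: newsprint → XI.3; coated → XI.3.2; in rolls → XI.3.2.2. Scheduled 26%. Tyrosia agreement on XI.1.1.1: XI.3.2.2 not covered. → 26%.
Line C: tissue paper → XI.1; uncoated → XI.1.2; in sheets → XI.1.2.1. Scheduled 9%. Ferrule agreement on XI.2.2: XI.1.2.1 not covered. → 9%.
Line D: tissue paper → XI.1; uncoated → XI.1.2; in rolls → XI.1.2.2. Scheduled 35%. Ferrule agreement on XI.2.2: XI.1.2.2 not covered. → 35%.
Line E: tissue paper → XI.1; coated → XI.1.1; in rolls → XI.1.1.1. Scheduled 30%. Tyrosia agreement on XI.1.1.1: RVC < 45%. → 30%.
Sum: 72% + 26% + 9% + 35% + 30% = 172%.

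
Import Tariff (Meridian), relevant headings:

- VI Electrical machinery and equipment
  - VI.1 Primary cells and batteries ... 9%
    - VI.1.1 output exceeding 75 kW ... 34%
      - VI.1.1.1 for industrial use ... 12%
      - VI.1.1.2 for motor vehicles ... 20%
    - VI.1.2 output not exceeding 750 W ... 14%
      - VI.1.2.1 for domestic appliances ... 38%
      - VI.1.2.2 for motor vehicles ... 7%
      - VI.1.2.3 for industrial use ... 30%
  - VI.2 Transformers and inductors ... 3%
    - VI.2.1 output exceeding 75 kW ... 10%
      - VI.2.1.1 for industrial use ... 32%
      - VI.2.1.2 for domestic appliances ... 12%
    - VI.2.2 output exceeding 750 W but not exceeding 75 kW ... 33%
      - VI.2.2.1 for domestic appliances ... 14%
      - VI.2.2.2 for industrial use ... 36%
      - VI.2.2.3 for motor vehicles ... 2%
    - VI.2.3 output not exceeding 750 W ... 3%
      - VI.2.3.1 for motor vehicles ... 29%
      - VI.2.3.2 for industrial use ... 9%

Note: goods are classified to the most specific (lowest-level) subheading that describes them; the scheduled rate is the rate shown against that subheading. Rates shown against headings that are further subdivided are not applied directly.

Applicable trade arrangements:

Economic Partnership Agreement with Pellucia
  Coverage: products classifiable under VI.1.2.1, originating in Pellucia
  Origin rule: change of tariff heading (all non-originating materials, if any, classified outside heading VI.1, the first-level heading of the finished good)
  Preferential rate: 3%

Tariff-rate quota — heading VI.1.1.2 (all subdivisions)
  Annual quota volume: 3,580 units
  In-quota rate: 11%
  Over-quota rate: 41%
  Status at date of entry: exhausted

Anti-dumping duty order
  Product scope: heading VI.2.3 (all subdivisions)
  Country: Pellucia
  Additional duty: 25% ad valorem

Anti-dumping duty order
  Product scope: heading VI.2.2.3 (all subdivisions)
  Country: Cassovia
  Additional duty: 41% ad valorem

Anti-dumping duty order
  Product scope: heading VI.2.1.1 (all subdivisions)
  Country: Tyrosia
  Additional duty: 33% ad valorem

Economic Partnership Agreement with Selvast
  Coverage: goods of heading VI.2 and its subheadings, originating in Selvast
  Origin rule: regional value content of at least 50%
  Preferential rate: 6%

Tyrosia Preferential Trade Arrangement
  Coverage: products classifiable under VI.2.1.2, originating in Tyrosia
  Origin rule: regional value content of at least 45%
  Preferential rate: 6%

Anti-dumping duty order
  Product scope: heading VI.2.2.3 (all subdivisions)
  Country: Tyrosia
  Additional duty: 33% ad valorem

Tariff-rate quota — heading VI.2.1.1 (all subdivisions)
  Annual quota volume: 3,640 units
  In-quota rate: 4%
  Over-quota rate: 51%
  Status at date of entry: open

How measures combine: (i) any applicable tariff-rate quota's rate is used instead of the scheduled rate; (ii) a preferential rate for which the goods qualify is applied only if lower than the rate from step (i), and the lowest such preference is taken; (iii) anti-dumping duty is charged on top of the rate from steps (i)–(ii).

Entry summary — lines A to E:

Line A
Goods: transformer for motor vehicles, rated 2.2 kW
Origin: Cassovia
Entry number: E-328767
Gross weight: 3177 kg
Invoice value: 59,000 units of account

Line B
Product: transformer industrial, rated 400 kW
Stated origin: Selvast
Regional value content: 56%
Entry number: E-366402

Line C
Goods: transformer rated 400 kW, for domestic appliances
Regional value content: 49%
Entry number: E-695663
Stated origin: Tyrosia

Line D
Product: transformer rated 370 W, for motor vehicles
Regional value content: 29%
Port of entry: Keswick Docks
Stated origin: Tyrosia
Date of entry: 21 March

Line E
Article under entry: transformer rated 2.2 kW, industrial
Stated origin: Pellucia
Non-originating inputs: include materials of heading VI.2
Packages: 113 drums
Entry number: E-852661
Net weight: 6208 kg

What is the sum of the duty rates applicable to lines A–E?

118%

Line A: transformer → VI.2; rated 2.2 kW → VI.2.2; for motor vehicles → VI.2.2.3. Scheduled 2%. anti-dumping (Cassovia, VI.2.2.3): +41%; total 2% + 41% = 43%. → 43%.
Line B: transformer → VI.2; rated 400 kW → VI.2.1; industrial → VI.2.1.1. Scheduled 32%. quota on VI.2.1.1 open → in-quota 4%; Selvast agreement on VI.2: RVC ≥ 50% → 6% available; preference 6% not lower than 4% → no reduction. → 4%.
Line C: transformer → VI.2; rated 400 kW → VI.2.1; for domestic appliances → VI.2.1.2. Scheduled 12%. Tyrosia agreement on VI.2.1.2: RVC ≥ 45% → 6% available; preferential 6%. → 6%.
Line D: transformer → VI.2; rated 370 W → VI.2.3; for motor vehicles → VI.2.3.1. Scheduled 29%. Tyrosia agreement on VI.2.1.2: VI.2.3.1 not covered. → 29%.
Line E: transformer → VI.2; rated 2.2 kW → VI.2.2; industrial → VI.2.2.2. Scheduled 36%. Pellucia agreement on VI.1.2.1: VI.2.2.2 not covered. → 36%.
Sum: 43% + 4% + 6% + 29% + 36% = 118%.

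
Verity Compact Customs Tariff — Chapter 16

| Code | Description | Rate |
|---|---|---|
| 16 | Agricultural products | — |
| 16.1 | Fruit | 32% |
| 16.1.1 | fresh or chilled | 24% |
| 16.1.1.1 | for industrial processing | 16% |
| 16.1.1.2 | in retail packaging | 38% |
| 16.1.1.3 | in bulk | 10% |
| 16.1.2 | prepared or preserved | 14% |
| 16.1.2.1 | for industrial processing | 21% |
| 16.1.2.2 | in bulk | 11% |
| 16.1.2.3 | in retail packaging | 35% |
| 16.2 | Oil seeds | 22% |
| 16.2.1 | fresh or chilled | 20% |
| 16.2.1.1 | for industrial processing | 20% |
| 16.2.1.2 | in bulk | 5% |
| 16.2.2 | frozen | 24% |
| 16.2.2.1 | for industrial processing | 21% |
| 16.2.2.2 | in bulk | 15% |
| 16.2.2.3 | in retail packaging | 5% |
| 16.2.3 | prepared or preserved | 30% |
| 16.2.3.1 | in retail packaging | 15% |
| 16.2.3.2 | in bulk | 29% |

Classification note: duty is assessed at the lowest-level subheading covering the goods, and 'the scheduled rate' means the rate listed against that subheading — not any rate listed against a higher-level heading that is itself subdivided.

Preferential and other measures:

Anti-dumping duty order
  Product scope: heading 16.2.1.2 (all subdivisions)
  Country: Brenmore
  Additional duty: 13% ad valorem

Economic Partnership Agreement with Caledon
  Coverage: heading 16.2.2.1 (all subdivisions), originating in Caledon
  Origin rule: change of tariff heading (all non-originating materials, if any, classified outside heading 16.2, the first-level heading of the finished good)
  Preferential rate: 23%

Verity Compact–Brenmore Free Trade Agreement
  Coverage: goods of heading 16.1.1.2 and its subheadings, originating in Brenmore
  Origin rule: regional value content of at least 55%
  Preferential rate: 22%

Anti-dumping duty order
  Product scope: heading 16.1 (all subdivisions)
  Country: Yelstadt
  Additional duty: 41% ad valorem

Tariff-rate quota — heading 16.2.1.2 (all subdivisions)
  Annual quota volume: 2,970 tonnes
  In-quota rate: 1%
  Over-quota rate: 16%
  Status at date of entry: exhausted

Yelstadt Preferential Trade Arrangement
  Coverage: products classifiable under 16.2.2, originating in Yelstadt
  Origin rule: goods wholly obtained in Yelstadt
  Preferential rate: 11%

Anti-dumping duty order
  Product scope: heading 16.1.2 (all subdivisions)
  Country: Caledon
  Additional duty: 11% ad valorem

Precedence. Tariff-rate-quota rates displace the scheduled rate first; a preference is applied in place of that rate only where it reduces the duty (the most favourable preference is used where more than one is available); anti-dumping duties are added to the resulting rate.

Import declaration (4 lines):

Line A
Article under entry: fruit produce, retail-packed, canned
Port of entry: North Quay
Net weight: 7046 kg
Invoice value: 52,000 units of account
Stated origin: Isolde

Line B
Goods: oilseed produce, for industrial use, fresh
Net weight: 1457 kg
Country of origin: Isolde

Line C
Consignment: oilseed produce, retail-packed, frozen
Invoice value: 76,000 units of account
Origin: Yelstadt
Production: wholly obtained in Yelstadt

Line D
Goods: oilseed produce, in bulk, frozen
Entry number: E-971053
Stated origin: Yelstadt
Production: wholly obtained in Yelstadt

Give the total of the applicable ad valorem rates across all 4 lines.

Line A: fruit → 16.1; canned → 16.1.2; retail-packed → 16.1.2.3. Scheduled 35%. No special measure applies. → 35%.
Line B: oilseed → 16.2; fresh → 16.2.1; for industrial use → 16.2.1.1. Scheduled 20%. No special measure applies. → 20%.
Line C: oilseed → 16.2; frozen → 16.2.2; retail-packed → 16.2.2.3. Scheduled 5%. Yelstadt agreement on 16.2.2: wholly obtained → 11% available; preference 11% not lower than 5% → no reduction. → 5%.
Line D: oilseed → 16.2; frozen → 16.2.2; in bulk → 16.2.2.2. Scheduled 15%. Yelstadt agreement on 16.2.2: wholly obtained → 11% available; preferential 11%. → 11%.
Sum: 35% + 20% + 5% + 11% = 71%.

71%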